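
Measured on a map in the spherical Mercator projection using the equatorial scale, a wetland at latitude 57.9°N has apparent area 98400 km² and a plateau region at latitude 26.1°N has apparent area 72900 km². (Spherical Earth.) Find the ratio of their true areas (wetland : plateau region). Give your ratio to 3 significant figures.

0.473

Mercator's areal exaggeration is sec²φ; hence true area = (apparent area) · cos²φ.
True area of wetland: 98400 × cos²(57.9°) = 98400 × 0.2824 = 27790 km².
True area of plateau region: 72900 × cos²(26.1°) = 72900 × 0.8065 = 58790 km².
Ratio = 27790 / 58790 ≈ 0.473.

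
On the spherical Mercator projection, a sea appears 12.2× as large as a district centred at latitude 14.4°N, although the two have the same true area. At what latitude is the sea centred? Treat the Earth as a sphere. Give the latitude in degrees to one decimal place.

73.9°

On Mercator, (apparent₁)/(apparent₂) = sec²φ₁ / sec²φ₂ when true areas are equal.
cos²φ₂ / cos²φ₁ = 12.2  ⇒  cos φ₁ = cos 14.4° / √12.2 = 0.9686/3.493 = 0.2773.
φ₁ = arccos(0.2773) ≈ 73.9°.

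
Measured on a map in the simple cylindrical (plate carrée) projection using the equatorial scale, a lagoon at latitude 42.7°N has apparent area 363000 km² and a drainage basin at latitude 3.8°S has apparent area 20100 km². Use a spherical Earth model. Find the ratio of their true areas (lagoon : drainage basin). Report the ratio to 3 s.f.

Plate carrée has h = 1 and k = sec φ, giving areal scale sec φ; true area = (apparent area) · cos φ.
True area of lagoon: 363000 × cos(42.7°) = 363000 × 0.7349 = 266800 km².
True area of drainage basin: 20100 × cos(3.8°) = 20100 × 0.9978 = 20060 km².
Ratio = 266800 / 20060 ≈ 13.3.

13.3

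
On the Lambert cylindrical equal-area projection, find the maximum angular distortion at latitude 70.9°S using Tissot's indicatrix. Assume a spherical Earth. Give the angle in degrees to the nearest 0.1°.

107.5°

The Lambert cylindrical equal-area projection is the cylindrical equal-area projection with its standard parallel at the equator (φ₀ = 0). For cylindrical equal-area with standard parallel φ₀, h = cos φ / cos φ₀ and k = cos φ₀ / cos φ, so h·k = 1.
At 70.9°: h = 0.3272, k = 3.056; principal scales a = 3.056, b = 0.3272.
sin(ω/2) = (a − b)/(a + b) = 2.729/3.383 = 0.8066, so ω = 2 arcsin(0.8066) ≈ 107.5°.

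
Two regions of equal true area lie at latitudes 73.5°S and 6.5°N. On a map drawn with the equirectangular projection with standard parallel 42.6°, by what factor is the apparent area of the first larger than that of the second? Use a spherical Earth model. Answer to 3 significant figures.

The equidistant cylindrical projection with φ₀ = 42.6° has h = 1 (meridians true) and k = cos φ₀ / cos φ along parallels.
Areal scale at 73.5°: h·k = 1.000 × 2.592 = 2.592.
Areal scale at 6.5°: h·k = 1.000 × 0.7409 = 0.7409.
Ratio = 2.592/0.7409 ≈ 3.50.

3.50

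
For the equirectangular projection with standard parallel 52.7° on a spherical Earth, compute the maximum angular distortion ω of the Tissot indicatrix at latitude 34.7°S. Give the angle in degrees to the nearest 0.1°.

17.4°

In the equirectangular projection with standard parallel φ₀ = 52.7° (x = Rλ cos φ₀, y = Rφ), meridians are true-scale (h = 1) and the parallel scale is k = cos φ₀ / cos φ.
At 34.7°: h = 1.000, k = 0.7371; principal scales a = 1.000, b = 0.7371.
sin(ω/2) = (a − b)/(a + b) = 0.2629/1.737 = 0.1514, so ω = 2 arcsin(0.1514) ≈ 17.4°.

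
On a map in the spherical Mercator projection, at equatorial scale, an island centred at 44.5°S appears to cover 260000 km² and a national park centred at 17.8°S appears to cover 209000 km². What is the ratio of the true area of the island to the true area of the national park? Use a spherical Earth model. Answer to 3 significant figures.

0.698

Mercator's areal exaggeration is sec²φ; hence true area = (apparent area) · cos²φ.
True area of island: 260000 × cos²(44.5°) = 260000 × 0.5087 = 132300 km².
True area of national park: 209000 × cos²(17.8°) = 209000 × 0.9066 = 189500 km².
Ratio = 132300 / 189500 ≈ 0.698.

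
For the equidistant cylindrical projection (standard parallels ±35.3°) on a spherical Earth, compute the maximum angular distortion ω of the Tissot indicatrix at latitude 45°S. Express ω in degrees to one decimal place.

8.2°

In the equirectangular projection with standard parallel φ₀ = 35.3° (x = Rλ cos φ₀, y = Rφ), meridians are true-scale (h = 1) and the parallel scale is k = cos φ₀ / cos φ.
At 45°: h = 1.000, k = 1.154; principal scales a = 1.154, b = 1.000.
sin(ω/2) = (a − b)/(a + b) = 0.1542/2.154 = 0.07158, so ω = 2 arcsin(0.07158) ≈ 8.2°.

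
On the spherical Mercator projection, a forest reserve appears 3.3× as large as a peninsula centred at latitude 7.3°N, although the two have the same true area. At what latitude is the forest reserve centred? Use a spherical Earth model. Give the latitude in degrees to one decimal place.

For equal true areas on Mercator, apparent areas scale as sec²φ, so the ratio is cos²φ₂ / cos²φ₁.
cos²φ₂ / cos²φ₁ = 3.3  ⇒  cos φ₁ = cos 7.3° / √3.3 = 0.9919/1.817 = 0.5460.
φ₁ = arccos(0.5460) ≈ 56.9°.

56.9°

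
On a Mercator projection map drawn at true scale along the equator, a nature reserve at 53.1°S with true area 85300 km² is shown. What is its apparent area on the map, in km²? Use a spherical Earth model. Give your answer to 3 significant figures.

237000 km²

The Mercator projection is conformal; its linear scale factor is the same in every direction and equals sec φ = 1/cos φ.
Areal scale = k² = sec²φ = 1/cos²(53.1°) = 1/0.6004² = 2.774.
Apparent area = 85300 × 2.774 ≈ 237000 km².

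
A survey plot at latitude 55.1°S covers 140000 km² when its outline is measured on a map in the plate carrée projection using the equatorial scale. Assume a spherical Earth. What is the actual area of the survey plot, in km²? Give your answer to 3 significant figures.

80100 km²

For the equirectangular projection with φ₀ = 0 (plate carrée), h = 1 along meridians and k = sec φ along parallels.
Areal scale = h·k = 1 × sec φ; at 55.1°, h = 1.000, k = 1.748, so h·k = 1.748.
True area = apparent / (areal scale) = 140000 / 1.748 ≈ 80100 km².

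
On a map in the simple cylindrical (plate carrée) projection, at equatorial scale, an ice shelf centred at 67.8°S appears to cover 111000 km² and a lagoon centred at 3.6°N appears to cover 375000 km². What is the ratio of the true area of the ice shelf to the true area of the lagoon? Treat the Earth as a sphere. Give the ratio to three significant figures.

0.112

On the plate carrée, areal scale = h·k = 1 × sec φ, so true area = apparent × cos φ.
True area of ice shelf: 111000 × cos(67.8°) = 111000 × 0.3778 = 41940 km².
True area of lagoon: 375000 × cos(3.6°) = 375000 × 0.9980 = 374300 km².
Ratio = 41940 / 374300 ≈ 0.112.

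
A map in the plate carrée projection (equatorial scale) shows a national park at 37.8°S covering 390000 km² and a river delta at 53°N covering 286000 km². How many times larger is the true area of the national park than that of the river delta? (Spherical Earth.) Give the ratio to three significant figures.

1.79

On the plate carrée, areal scale = h·k = 1 × sec φ, so true area = apparent × cos φ.
True area of national park: 390000 × cos(37.8°) = 390000 × 0.7902 = 308200 km².
True area of river delta: 286000 × cos(53°) = 286000 × 0.6018 = 172100 km².
Ratio = 308200 / 172100 ≈ 1.79.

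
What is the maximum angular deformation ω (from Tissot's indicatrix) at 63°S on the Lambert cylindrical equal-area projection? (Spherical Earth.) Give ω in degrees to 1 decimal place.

82.3°

The Lambert cylindrical equal-area projection is the cylindrical equal-area projection with its standard parallel at the equator (φ₀ = 0). A cylindrical equal-area projection with standard parallel φ₀ has meridian scale h = cos φ / cos φ₀ and parallel scale k = cos φ₀ / cos φ (so areas are preserved, h·k = 1).
At 63°: h = 0.4540, k = 2.203; principal scales a = 2.203, b = 0.4540.
sin(ω/2) = (a − b)/(a + b) = 1.749/2.657 = 0.6582, so ω = 2 arcsin(0.6582) ≈ 82.3°.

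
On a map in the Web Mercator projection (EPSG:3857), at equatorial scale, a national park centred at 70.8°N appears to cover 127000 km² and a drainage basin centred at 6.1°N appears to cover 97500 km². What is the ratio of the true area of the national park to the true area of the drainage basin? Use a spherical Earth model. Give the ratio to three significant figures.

Since Mercator area scale is 1/cos²φ, the true area equals the apparent area multiplied by cos²φ.
True area of national park: 127000 × cos²(70.8°) = 127000 × 0.1082 = 13740 km².
True area of drainage basin: 97500 × cos²(6.1°) = 97500 × 0.9887 = 96400 km².
Ratio = 13740 / 96400 ≈ 0.142.

0.142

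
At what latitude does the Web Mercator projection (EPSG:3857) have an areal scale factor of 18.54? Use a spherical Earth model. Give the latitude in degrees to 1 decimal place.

76.6°

Mercator areal scale is sec²φ.
sec²φ = 18.54  ⇒  cos²φ = 0.05394  ⇒  cos φ = 0.2322.
φ = arccos(0.2322) ≈ 76.6°.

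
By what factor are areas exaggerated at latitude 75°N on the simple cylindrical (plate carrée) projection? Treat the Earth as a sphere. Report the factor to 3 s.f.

3.86

Plate carrée maps x = Rλ, y = Rφ. The meridian scale is h = 1 and the parallel scale is k = 1/cos φ = sec φ.
Areal scale = h·k = 1 × sec φ; at 75°, h = 1.000, k = 3.864, so h·k = 3.864.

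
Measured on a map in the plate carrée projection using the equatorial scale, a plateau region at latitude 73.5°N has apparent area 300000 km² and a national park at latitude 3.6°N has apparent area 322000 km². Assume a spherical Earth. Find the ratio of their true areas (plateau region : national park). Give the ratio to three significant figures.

On the plate carrée, areal scale = h·k = 1 × sec φ, so true area = apparent × cos φ.
True area of plateau region: 300000 × cos(73.5°) = 300000 × 0.2840 = 85200 km².
True area of national park: 322000 × cos(3.6°) = 322000 × 0.9980 = 321400 km².
Ratio = 85200 / 321400 ≈ 0.265.

0.265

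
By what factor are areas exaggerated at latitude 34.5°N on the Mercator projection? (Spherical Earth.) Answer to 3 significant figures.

1.47

The Mercator projection is conformal; its linear scale factor is the same in every direction and equals sec φ = 1/cos φ.
Areal scale = k² = sec²φ = 1/cos²(34.5°) = 1/0.8241² = 1.472.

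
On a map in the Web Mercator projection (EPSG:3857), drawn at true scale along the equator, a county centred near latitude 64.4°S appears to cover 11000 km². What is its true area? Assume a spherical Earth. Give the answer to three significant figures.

The Mercator projection is conformal; its linear scale factor is the same in every direction and equals sec φ = 1/cos φ.
Areal scale = k² = sec²φ = 1/cos²(64.4°) = 1/0.4321² = 5.356.
True area = apparent / (areal scale) = 11000 / 5.356 ≈ 2050 km².

2050 km²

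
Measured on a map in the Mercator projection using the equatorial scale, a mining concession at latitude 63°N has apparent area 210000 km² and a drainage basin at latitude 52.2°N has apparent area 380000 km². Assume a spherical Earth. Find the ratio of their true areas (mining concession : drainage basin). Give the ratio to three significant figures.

Since Mercator area scale is 1/cos²φ, the true area equals the apparent area multiplied by cos²φ.
True area of mining concession: 210000 × cos²(63°) = 210000 × 0.2061 = 43280 km².
True area of drainage basin: 380000 × cos²(52.2°) = 380000 × 0.3757 = 142700 km².
Ratio = 43280 / 142700 ≈ 0.303.

0.303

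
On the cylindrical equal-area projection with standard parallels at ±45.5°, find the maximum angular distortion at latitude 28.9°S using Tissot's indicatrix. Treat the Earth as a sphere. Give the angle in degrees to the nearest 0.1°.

25.3°

Cylindrical equal-area (φ₀ = 45.5°): h = cos φ / cos 45.5° along meridians, k = cos 45.5° / cos φ along parallels; h·k = 1.
At 28.9°: h = 1.249, k = 0.8006; principal scales a = 1.249, b = 0.8006.
sin(ω/2) = (a − b)/(a + b) = 0.4484/2.050 = 0.2188, so ω = 2 arcsin(0.2188) ≈ 25.3°.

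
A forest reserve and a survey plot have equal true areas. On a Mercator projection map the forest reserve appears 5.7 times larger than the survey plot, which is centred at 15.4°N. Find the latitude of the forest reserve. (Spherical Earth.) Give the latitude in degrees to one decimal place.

66.2°

Mercator areal scale is sec²φ, so apparent-area ratio = sec²φ₁ / sec²φ₂ = cos²φ₂ / cos²φ₁.
cos²φ₂ / cos²φ₁ = 5.7  ⇒  cos φ₁ = cos 15.4° / √5.7 = 0.9641/2.387 = 0.4038.
φ₁ = arccos(0.4038) ≈ 66.2°.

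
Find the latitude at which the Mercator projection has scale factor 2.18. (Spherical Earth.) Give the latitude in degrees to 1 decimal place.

62.7°

Mercator scale is k = sec φ = 1/cos φ.
1/cos φ = 2.18  ⇒  cos φ = 0.4587  ⇒  φ = arccos(0.4587) ≈ 62.7°.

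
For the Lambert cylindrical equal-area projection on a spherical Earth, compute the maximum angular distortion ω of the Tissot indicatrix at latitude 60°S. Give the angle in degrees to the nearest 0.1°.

73.7°

The Lambert cylindrical equal-area projection is the cylindrical equal-area projection with its standard parallel at the equator (φ₀ = 0). For cylindrical equal-area with standard parallel φ₀, h = cos φ / cos φ₀ and k = cos φ₀ / cos φ, so h·k = 1.
At 60°: h = 0.5000, k = 2.000; principal scales a = 2.000, b = 0.5000.
sin(ω/2) = (a − b)/(a + b) = 1.500/2.500 = 0.6000, so ω = 2 arcsin(0.6000) ≈ 73.7°.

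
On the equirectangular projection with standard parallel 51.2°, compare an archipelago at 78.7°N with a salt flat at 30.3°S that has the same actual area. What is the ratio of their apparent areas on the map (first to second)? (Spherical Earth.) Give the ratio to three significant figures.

4.41

With standard parallel φ₀ = 51.2°, the equirectangular projection gives x = Rλ cos φ₀, y = Rφ, so h = 1 and k = cos 51.2° / cos φ.
Areal scale at 78.7°: h·k = 1.000 × 3.198 = 3.198.
Areal scale at 30.3°: h·k = 1.000 × 0.7257 = 0.7257.
Ratio = 3.198/0.7257 ≈ 4.41.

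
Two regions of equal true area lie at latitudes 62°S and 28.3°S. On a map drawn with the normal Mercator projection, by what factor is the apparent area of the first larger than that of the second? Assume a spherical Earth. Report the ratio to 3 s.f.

On Mercator, area is exaggerated by sec²φ = 1/cos²φ.
At 62°: sec²(62°) = 1/0.4695² = 4.537.
At 28.3°: sec²(28.3°) = 1/0.8805² = 1.290.
Ratio = 4.537/1.290 = cos²(28.3°)/cos²(62°) ≈ 3.52.

3.52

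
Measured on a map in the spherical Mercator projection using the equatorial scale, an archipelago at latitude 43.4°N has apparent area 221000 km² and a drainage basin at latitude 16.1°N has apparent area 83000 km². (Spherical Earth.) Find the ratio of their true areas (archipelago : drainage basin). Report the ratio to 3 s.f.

1.52

Since Mercator area scale is 1/cos²φ, the true area equals the apparent area multiplied by cos²φ.
True area of archipelago: 221000 × cos²(43.4°) = 221000 × 0.5279 = 116700 km².
True area of drainage basin: 83000 × cos²(16.1°) = 83000 × 0.9231 = 76620 km².
Ratio = 116700 / 76620 ≈ 1.52.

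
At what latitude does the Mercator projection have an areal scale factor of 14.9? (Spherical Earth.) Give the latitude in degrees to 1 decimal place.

75.0°

Mercator areal scale is sec²φ.
sec²φ = 14.9  ⇒  cos²φ = 0.06711  ⇒  cos φ = 0.2591.
φ = arccos(0.2591) ≈ 75.0°.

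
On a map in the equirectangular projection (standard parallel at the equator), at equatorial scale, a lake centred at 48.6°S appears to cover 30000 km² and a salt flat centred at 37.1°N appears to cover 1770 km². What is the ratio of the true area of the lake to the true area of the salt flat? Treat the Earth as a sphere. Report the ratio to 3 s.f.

14.1

Plate carrée has h = 1 and k = sec φ, giving areal scale sec φ; true area = (apparent area) · cos φ.
True area of lake: 30000 × cos(48.6°) = 30000 × 0.6613 = 19840 km².
True area of salt flat: 1770 × cos(37.1°) = 1770 × 0.7976 = 1412 km².
Ratio = 19840 / 1412 ≈ 14.1.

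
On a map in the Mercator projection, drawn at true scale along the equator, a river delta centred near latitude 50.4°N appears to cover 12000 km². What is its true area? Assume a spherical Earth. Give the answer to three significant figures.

The Mercator projection is conformal; its linear scale factor is the same in every direction and equals sec φ = 1/cos φ.
Areal scale = k² = sec²φ = 1/cos²(50.4°) = 1/0.6374² = 2.461.
True area = apparent / (areal scale) = 12000 / 2.461 ≈ 4880 km².

4880 km²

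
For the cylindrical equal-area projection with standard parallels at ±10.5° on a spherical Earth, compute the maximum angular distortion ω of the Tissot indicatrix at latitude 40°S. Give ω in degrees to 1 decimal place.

For cylindrical equal-area with standard parallel φ₀, h = cos φ / cos φ₀ and k = cos φ₀ / cos φ, so h·k = 1.
At 40°: h = 0.7791, k = 1.284; principal scales a = 1.284, b = 0.7791.
sin(ω/2) = (a − b)/(a + b) = 0.5045/2.063 = 0.2446, so ω = 2 arcsin(0.2446) ≈ 28.3°.

28.3°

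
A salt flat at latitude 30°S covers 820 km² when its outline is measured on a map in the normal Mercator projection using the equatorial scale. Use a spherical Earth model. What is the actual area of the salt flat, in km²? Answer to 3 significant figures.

Mercator is conformal, so the point scale is isotropic: h = k = sec φ = 1/cos φ.
Areal scale = k² = sec²φ = 1/cos²(30°) = 1/0.8660² = 1.333.
True area = apparent / (areal scale) = 820 / 1.333 ≈ 615 km².

615 km²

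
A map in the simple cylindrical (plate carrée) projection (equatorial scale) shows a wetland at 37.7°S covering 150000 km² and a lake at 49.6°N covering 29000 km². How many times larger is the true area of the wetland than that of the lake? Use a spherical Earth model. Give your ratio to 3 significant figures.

6.31

On the plate carrée, areal scale = h·k = 1 × sec φ, so true area = apparent × cos φ.
True area of wetland: 150000 × cos(37.7°) = 150000 × 0.7912 = 118700 km².
True area of lake: 29000 × cos(49.6°) = 29000 × 0.6481 = 18800 km².
Ratio = 118700 / 18800 ≈ 6.31.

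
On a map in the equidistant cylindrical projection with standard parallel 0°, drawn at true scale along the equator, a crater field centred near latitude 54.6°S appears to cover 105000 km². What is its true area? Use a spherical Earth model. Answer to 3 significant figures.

In the plate carrée (x = Rλ, y = Rφ), meridians are true-scale (h = 1) and parallels are stretched by k = sec φ.
Areal scale = h·k = 1 × sec φ; at 54.6°, h = 1.000, k = 1.726, so h·k = 1.726.
True area = apparent / (areal scale) = 105000 / 1.726 ≈ 60800 km².

60800 km²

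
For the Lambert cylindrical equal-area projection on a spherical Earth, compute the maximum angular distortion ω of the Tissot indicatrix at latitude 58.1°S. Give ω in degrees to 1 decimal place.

68.6°

The Lambert cylindrical equal-area projection is the cylindrical equal-area projection with its standard parallel at the equator (φ₀ = 0). A cylindrical equal-area projection with standard parallel φ₀ has meridian scale h = cos φ / cos φ₀ and parallel scale k = cos φ₀ / cos φ (so areas are preserved, h·k = 1).
At 58.1°: h = 0.5284, k = 1.892; principal scales a = 1.892, b = 0.5284.
sin(ω/2) = (a − b)/(a + b) = 1.364/2.421 = 0.5634, so ω = 2 arcsin(0.5634) ≈ 68.6°.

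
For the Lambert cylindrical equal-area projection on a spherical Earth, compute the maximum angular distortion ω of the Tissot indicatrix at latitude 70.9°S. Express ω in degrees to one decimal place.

107.5°

The Lambert cylindrical equal-area projection is the cylindrical equal-area projection with its standard parallel at the equator (φ₀ = 0). Cylindrical equal-area (φ₀ = 0°): h = cos φ / cos 0° along meridians, k = cos 0° / cos φ along parallels; h·k = 1.
At 70.9°: h = 0.3272, k = 3.056; principal scales a = 3.056, b = 0.3272.
sin(ω/2) = (a − b)/(a + b) = 2.729/3.383 = 0.8066, so ω = 2 arcsin(0.8066) ≈ 107.5°.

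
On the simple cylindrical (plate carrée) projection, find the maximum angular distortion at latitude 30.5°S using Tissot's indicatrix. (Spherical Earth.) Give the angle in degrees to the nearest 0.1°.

In the plate carrée (x = Rλ, y = Rφ), meridians are true-scale (h = 1) and parallels are stretched by k = sec φ.
At 30.5°: h = 1.000, k = 1.161; principal scales a = 1.161, b = 1.000.
sin(ω/2) = (a − b)/(a + b) = 0.1606/2.161 = 0.07433, so ω = 2 arcsin(0.07433) ≈ 8.5°.

8.5°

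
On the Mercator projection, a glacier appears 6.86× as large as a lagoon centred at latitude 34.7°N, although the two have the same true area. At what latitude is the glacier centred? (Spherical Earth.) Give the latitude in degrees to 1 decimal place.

For equal true areas on Mercator, apparent areas scale as sec²φ, so the ratio is cos²φ₂ / cos²φ₁.
cos²φ₂ / cos²φ₁ = 6.86  ⇒  cos φ₁ = cos 34.7° / √6.86 = 0.8221/2.619 = 0.3139.
φ₁ = arccos(0.3139) ≈ 71.7°.

71.7°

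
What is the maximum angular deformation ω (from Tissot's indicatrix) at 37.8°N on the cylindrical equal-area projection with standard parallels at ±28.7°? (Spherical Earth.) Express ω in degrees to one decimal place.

11.9°

Cylindrical equal-area (φ₀ = 28.7°): h = cos φ / cos 28.7° along meridians, k = cos 28.7° / cos φ along parallels; h·k = 1.
At 37.8°: h = 0.9008, k = 1.110; principal scales a = 1.110, b = 0.9008.
sin(ω/2) = (a − b)/(a + b) = 0.2093/2.011 = 0.1041, so ω = 2 arcsin(0.1041) ≈ 11.9°.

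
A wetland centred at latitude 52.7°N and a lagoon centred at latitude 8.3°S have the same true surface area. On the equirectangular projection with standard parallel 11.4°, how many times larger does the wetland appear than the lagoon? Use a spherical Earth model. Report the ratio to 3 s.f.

With standard parallel φ₀ = 11.4°, the equirectangular projection gives x = Rλ cos φ₀, y = Rφ, so h = 1 and k = cos 11.4° / cos φ.
Areal scale at 52.7°: h·k = 1.000 × 1.618 = 1.618.
Areal scale at 8.3°: h·k = 1.000 × 0.9906 = 0.9906.
Ratio = 1.618/0.9906 ≈ 1.63.

1.63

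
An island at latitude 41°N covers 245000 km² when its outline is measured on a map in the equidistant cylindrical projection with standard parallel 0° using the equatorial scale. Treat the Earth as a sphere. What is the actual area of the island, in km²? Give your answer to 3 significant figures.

Plate carrée maps x = Rλ, y = Rφ. The meridian scale is h = 1 and the parallel scale is k = 1/cos φ = sec φ.
Areal scale = h·k = 1 × sec φ; at 41°, h = 1.000, k = 1.325, so h·k = 1.325.
True area = apparent / (areal scale) = 245000 / 1.325 ≈ 185000 km².

185000 km²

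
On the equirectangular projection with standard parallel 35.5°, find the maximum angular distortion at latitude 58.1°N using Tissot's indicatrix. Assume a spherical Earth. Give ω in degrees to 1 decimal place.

24.6°

With standard parallel φ₀ = 35.5°, the equirectangular projection gives x = Rλ cos φ₀, y = Rφ, so h = 1 and k = cos 35.5° / cos φ.
At 58.1°: h = 1.000, k = 1.541; principal scales a = 1.541, b = 1.000.
sin(ω/2) = (a − b)/(a + b) = 0.5406/2.541 = 0.2128, so ω = 2 arcsin(0.2128) ≈ 24.6°.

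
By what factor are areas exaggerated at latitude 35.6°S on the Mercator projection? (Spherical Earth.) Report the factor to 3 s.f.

1.51

Mercator is conformal, so the point scale is isotropic: h = k = sec φ = 1/cos φ.
Areal scale = k² = sec²φ = 1/cos²(35.6°) = 1/0.8131² = 1.513.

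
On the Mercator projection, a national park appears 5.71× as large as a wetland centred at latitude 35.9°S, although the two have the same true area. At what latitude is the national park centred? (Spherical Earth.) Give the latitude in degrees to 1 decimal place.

70.2°

On Mercator, (apparent₁)/(apparent₂) = sec²φ₁ / sec²φ₂ when true areas are equal.
cos²φ₂ / cos²φ₁ = 5.71  ⇒  cos φ₁ = cos 35.9° / √5.71 = 0.8100/2.390 = 0.3390.
φ₁ = arccos(0.3390) ≈ 70.2°.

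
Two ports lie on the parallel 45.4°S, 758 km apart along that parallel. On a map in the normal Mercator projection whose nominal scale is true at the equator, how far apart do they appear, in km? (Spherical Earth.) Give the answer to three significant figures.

1080 km

Mercator is conformal, so the point scale is isotropic: h = k = sec φ = 1/cos φ.
Along the parallel, k = sec 45.4° = 1/0.7022 = 1.424.
Map distance = 758 × 1.424 ≈ 1080 km.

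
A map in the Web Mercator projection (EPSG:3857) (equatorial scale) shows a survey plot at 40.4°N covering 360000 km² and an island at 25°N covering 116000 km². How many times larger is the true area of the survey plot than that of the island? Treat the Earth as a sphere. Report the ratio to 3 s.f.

On Mercator the areal scale is sec²φ, so true area = apparent × cos²φ.
True area of survey plot: 360000 × cos²(40.4°) = 360000 × 0.5799 = 208800 km².
True area of island: 116000 × cos²(25°) = 116000 × 0.8214 = 95280 km².
Ratio = 208800 / 95280 ≈ 2.19.

2.19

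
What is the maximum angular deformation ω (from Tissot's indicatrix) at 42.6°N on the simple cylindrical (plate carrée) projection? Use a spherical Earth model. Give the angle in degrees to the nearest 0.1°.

17.5°

Plate carrée maps x = Rλ, y = Rφ. The meridian scale is h = 1 and the parallel scale is k = 1/cos φ = sec φ.
At 42.6°: h = 1.000, k = 1.359; principal scales a = 1.359, b = 1.000.
sin(ω/2) = (a − b)/(a + b) = 0.3585/2.359 = 0.1520, so ω = 2 arcsin(0.1520) ≈ 17.5°.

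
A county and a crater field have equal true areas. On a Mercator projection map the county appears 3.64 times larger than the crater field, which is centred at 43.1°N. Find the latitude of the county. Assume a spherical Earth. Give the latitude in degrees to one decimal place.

On Mercator, (apparent₁)/(apparent₂) = sec²φ₁ / sec²φ₂ when true areas are equal.
cos²φ₂ / cos²φ₁ = 3.64  ⇒  cos φ₁ = cos 43.1° / √3.64 = 0.7302/1.908 = 0.3827.
φ₁ = arccos(0.3827) ≈ 67.5°.

67.5°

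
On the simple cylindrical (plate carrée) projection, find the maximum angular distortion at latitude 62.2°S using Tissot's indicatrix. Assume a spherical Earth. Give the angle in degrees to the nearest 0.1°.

Plate carrée maps x = Rλ, y = Rφ. The meridian scale is h = 1 and the parallel scale is k = 1/cos φ = sec φ.
At 62.2°: h = 1.000, k = 2.144; principal scales a = 2.144, b = 1.000.
sin(ω/2) = (a − b)/(a + b) = 1.144/3.144 = 0.3639, so ω = 2 arcsin(0.3639) ≈ 42.7°.

42.7°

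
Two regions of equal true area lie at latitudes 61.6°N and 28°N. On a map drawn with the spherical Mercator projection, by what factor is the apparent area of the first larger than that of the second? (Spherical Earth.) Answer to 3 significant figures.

Mercator is conformal with k = sec φ, so areal scale = k² = sec²φ.
At 61.6°: sec²(61.6°) = 1/0.4756² = 4.421.
At 28°: sec²(28°) = 1/0.8829² = 1.283.
Ratio = 4.421/1.283 = cos²(28°)/cos²(61.6°) ≈ 3.45.

3.45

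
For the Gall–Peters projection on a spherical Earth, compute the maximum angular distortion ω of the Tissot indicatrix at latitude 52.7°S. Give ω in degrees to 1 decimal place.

The Gall–Peters projection is cylindrical equal-area with φ₀ = 45°. A cylindrical equal-area projection with standard parallel φ₀ has meridian scale h = cos φ / cos φ₀ and parallel scale k = cos φ₀ / cos φ (so areas are preserved, h·k = 1).
At 52.7°: h = 0.8570, k = 1.167; principal scales a = 1.167, b = 0.8570.
sin(ω/2) = (a − b)/(a + b) = 0.3099/2.024 = 0.1531, so ω = 2 arcsin(0.1531) ≈ 17.6°.

17.6°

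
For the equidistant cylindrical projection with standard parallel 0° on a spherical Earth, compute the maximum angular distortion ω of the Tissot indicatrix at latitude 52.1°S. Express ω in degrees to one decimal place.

27.6°

Plate carrée maps x = Rλ, y = Rφ. The meridian scale is h = 1 and the parallel scale is k = 1/cos φ = sec φ.
At 52.1°: h = 1.000, k = 1.628; principal scales a = 1.628, b = 1.000.
sin(ω/2) = (a − b)/(a + b) = 0.6279/2.628 = 0.2389, so ω = 2 arcsin(0.2389) ≈ 27.6°.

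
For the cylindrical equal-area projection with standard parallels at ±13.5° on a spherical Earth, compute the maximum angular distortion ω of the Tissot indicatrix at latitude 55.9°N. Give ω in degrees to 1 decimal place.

Cylindrical equal-area (φ₀ = 13.5°): h = cos φ / cos 13.5° along meridians, k = cos 13.5° / cos φ along parallels; h·k = 1.
At 55.9°: h = 0.5766, k = 1.734; principal scales a = 1.734, b = 0.5766.
sin(ω/2) = (a − b)/(a + b) = 1.158/2.311 = 0.5010, so ω = 2 arcsin(0.5010) ≈ 60.1°.

60.1°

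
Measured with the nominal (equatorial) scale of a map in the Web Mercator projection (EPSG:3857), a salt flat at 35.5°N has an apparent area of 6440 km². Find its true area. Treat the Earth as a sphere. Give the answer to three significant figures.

4270 km²

Mercator is conformal, so the point scale is isotropic: h = k = sec φ = 1/cos φ.
Areal scale = k² = sec²φ = 1/cos²(35.5°) = 1/0.8141² = 1.509.
True area = apparent / (areal scale) = 6440 / 1.509 ≈ 4270 km².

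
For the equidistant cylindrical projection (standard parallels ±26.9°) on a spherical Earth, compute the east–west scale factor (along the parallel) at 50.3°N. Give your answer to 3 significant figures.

1.40

With standard parallel φ₀ = 26.9°, the equirectangular projection gives x = Rλ cos φ₀, y = Rφ, so h = 1 and k = cos 26.9° / cos φ.
k = cos 26.9° / cos 50.3° = 0.8918/0.6388 = 1.396.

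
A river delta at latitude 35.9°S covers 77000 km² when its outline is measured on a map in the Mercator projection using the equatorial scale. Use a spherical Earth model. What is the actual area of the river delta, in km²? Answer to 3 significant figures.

50500 km²

For Mercator, h = k = sec φ (a conformal cylindrical projection has a single point scale, 1/cos φ).
Areal scale = k² = sec²φ = 1/cos²(35.9°) = 1/0.8100² = 1.524.
True area = apparent / (areal scale) = 77000 / 1.524 ≈ 50500 km².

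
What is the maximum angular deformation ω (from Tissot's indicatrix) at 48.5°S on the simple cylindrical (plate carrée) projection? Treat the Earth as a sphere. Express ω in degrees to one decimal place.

For the equirectangular projection with φ₀ = 0 (plate carrée), h = 1 along meridians and k = sec φ along parallels.
At 48.5°: h = 1.000, k = 1.509; principal scales a = 1.509, b = 1.000.
sin(ω/2) = (a − b)/(a + b) = 0.5092/2.509 = 0.2029, so ω = 2 arcsin(0.2029) ≈ 23.4°.

23.4°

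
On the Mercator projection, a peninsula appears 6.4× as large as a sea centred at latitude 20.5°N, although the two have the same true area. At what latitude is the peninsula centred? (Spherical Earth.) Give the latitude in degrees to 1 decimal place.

For equal true areas on Mercator, apparent areas scale as sec²φ, so the ratio is cos²φ₂ / cos²φ₁.
cos²φ₂ / cos²φ₁ = 6.4  ⇒  cos φ₁ = cos 20.5° / √6.4 = 0.9367/2.530 = 0.3703.
φ₁ = arccos(0.3703) ≈ 68.3°.

68.3°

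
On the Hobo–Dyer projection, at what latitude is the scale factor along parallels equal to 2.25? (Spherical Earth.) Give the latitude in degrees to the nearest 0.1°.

69.4°

The Hobo–Dyer projection is cylindrical equal-area with φ₀ = 37.5°. For cylindrical equal-area with standard parallel φ₀, h = cos φ / cos φ₀ and k = cos φ₀ / cos φ, so h·k = 1.
k = cos φ₀ / cos φ = 2.25  ⇒  cos φ = cos 37.5° / 2.25 = 0.3526.
φ = arccos(0.3526) ≈ 69.4°.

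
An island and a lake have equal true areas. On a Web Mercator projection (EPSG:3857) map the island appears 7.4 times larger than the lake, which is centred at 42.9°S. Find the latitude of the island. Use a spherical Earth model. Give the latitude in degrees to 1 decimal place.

Mercator areal scale is sec²φ, so apparent-area ratio = sec²φ₁ / sec²φ₂ = cos²φ₂ / cos²φ₁.
cos²φ₂ / cos²φ₁ = 7.4  ⇒  cos φ₁ = cos 42.9° / √7.4 = 0.7325/2.720 = 0.2693.
φ₁ = arccos(0.2693) ≈ 74.4°.

74.4°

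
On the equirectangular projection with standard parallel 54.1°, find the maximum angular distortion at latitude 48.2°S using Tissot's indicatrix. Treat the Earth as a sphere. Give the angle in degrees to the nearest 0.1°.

7.3°

The equidistant cylindrical projection with φ₀ = 54.1° has h = 1 (meridians true) and k = cos φ₀ / cos φ along parallels.
At 48.2°: h = 1.000, k = 0.8797; principal scales a = 1.000, b = 0.8797.
sin(ω/2) = (a − b)/(a + b) = 0.1203/1.880 = 0.06398, so ω = 2 arcsin(0.06398) ≈ 7.3°.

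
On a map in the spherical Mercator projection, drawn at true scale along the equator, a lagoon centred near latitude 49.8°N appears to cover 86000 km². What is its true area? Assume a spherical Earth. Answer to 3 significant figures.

35800 km²

For Mercator, h = k = sec φ (a conformal cylindrical projection has a single point scale, 1/cos φ).
Areal scale = k² = sec²φ = 1/cos²(49.8°) = 1/0.6455² = 2.400.
True area = apparent / (areal scale) = 86000 / 2.400 ≈ 35800 km².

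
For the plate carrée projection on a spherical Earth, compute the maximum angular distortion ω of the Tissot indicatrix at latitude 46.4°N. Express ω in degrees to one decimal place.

For the equirectangular projection with φ₀ = 0 (plate carrée), h = 1 along meridians and k = sec φ along parallels.
At 46.4°: h = 1.000, k = 1.450; principal scales a = 1.450, b = 1.000.
sin(ω/2) = (a − b)/(a + b) = 0.4501/2.450 = 0.1837, so ω = 2 arcsin(0.1837) ≈ 21.2°.

21.2°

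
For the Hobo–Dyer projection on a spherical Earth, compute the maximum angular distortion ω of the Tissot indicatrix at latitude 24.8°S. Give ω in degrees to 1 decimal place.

The Hobo–Dyer projection is cylindrical equal-area with φ₀ = 37.5°. For cylindrical equal-area with standard parallel φ₀, h = cos φ / cos φ₀ and k = cos φ₀ / cos φ, so h·k = 1.
At 24.8°: h = 1.144, k = 0.8740; principal scales a = 1.144, b = 0.8740.
sin(ω/2) = (a − b)/(a + b) = 0.2703/2.018 = 0.1339, so ω = 2 arcsin(0.1339) ≈ 15.4°.

15.4°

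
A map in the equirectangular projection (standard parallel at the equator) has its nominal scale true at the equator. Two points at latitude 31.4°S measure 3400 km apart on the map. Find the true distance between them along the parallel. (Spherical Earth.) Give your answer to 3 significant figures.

2900 km

For the equirectangular projection with φ₀ = 0 (plate carrée), h = 1 along meridians and k = sec φ along parallels.
Along the parallel at 31.4°, map distances are exaggerated by k = sec 31.4° = 1.172.
True distance = 3400 / 1.172 = 3400 × cos 31.4° ≈ 2900 km.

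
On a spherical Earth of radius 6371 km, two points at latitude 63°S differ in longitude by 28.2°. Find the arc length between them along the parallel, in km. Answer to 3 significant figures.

Arc length along a parallel = R cos φ · Δλ (with Δλ in radians).
= 6371 × cos 63° × (28.2° × π/180) = 6371 × 0.4540 × 0.4922 ≈ 1420 km.

1420 km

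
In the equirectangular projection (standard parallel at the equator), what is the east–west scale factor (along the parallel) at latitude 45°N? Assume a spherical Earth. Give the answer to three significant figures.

Plate carrée maps x = Rλ, y = Rφ. The meridian scale is h = 1 and the parallel scale is k = 1/cos φ = sec φ.
k = 1/cos 45° = 1/0.7071 = 1.414.

1.41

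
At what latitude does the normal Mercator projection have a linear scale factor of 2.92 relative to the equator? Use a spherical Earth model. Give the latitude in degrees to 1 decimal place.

70.0°

Mercator scale is k = sec φ = 1/cos φ.
1/cos φ = 2.92  ⇒  cos φ = 0.3425  ⇒  φ = arccos(0.3425) ≈ 70.0°.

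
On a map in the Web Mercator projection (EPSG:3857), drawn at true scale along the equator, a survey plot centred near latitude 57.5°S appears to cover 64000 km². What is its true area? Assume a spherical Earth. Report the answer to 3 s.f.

18500 km²

For Mercator, h = k = sec φ (a conformal cylindrical projection has a single point scale, 1/cos φ).
Areal scale = k² = sec²φ = 1/cos²(57.5°) = 1/0.5373² = 3.464.
True area = apparent / (areal scale) = 64000 / 3.464 ≈ 18500 km².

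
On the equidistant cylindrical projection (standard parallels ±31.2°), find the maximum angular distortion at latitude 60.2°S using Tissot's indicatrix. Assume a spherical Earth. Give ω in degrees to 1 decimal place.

30.7°

In the equirectangular projection with standard parallel φ₀ = 31.2° (x = Rλ cos φ₀, y = Rφ), meridians are true-scale (h = 1) and the parallel scale is k = cos φ₀ / cos φ.
At 60.2°: h = 1.000, k = 1.721; principal scales a = 1.721, b = 1.000.
sin(ω/2) = (a − b)/(a + b) = 0.7211/2.721 = 0.2650, so ω = 2 arcsin(0.2650) ≈ 30.7°.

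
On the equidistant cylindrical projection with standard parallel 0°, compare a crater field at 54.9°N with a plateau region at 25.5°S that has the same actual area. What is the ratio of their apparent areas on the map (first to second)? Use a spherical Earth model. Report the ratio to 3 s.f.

For the equirectangular projection with φ₀ = 0 (plate carrée), h = 1 along meridians and k = sec φ along parallels.
Areal scale at 54.9°: h·k = 1.000 × 1.739 = 1.739.
Areal scale at 25.5°: h·k = 1.000 × 1.108 = 1.108.
Ratio = 1.739/1.108 ≈ 1.57.

1.57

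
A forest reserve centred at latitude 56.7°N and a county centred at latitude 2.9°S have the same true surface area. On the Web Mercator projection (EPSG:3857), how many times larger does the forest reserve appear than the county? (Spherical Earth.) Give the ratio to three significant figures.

3.31

On Mercator, area is exaggerated by sec²φ = 1/cos²φ.
At 56.7°: sec²(56.7°) = 1/0.5490² = 3.318.
At 2.9°: sec²(2.9°) = 1/0.9987² = 1.003.
Ratio = 3.318/1.003 = cos²(2.9°)/cos²(56.7°) ≈ 3.31.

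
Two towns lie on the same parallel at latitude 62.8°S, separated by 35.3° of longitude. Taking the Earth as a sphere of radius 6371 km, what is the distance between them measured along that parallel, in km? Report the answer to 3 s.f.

1790 km

Arc length along a parallel = R cos φ · Δλ (with Δλ in radians).
= 6371 × cos 62.8° × (35.3° × π/180) = 6371 × 0.4571 × 0.6161 ≈ 1790 km.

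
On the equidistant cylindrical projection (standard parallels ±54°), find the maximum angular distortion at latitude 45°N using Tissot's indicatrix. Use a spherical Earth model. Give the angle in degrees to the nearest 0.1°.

10.6°

With standard parallel φ₀ = 54°, the equirectangular projection gives x = Rλ cos φ₀, y = Rφ, so h = 1 and k = cos 54° / cos φ.
At 45°: h = 1.000, k = 0.8313; principal scales a = 1.000, b = 0.8313.
sin(ω/2) = (a − b)/(a + b) = 0.1687/1.831 = 0.09215, so ω = 2 arcsin(0.09215) ≈ 10.6°.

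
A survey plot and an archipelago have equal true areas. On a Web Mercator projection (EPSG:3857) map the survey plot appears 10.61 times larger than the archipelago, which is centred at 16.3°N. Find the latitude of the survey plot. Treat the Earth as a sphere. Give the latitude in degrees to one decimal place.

72.9°

For equal true areas on Mercator, apparent areas scale as sec²φ, so the ratio is cos²φ₂ / cos²φ₁.
cos²φ₂ / cos²φ₁ = 10.61  ⇒  cos φ₁ = cos 16.3° / √10.61 = 0.9598/3.257 = 0.2947.
φ₁ = arccos(0.2947) ≈ 72.9°.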